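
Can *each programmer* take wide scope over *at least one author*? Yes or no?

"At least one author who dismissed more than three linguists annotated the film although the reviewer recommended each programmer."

*each programmer* sits inside the adjunct clause *although the reviewer recommended each programmer*.
The adjunct-island constraint bars QR out of an adverbial clause.
*each programmer* is confined to the island and cannot take scope over *at least one author*.
(Only the surface reading survives: one fixed author with respect to all the relevant programmers.)

No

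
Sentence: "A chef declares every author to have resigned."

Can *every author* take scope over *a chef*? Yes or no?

*every author* is the subject of an ECM infinitive — the infinitival complement of an ECM verb is not a scope island, so *every author* can raise into the matrix clause.
With no island boundary between them, the object can take inverse scope over the subject via ordinary QR within the clause.

Yes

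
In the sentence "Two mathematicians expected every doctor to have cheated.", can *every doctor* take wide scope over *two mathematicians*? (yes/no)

ECM infinitives lack a CP barrier, so *every doctor* can QR over the matrix subject *two mathematicians*.
Since no island is crossed, the inverse ordering is licensed alongside surface scope.
Both orderings are possible: *two mathematicians* > *every doctor* and *every doctor* > *two mathematicians*.

Yes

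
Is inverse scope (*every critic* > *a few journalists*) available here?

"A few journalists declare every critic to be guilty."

ECM infinitives lack a CP barrier, so *every critic* can QR over the matrix subject *a few journalists*.
No island intervenes, so both surface and inverse scope are derivable.
The sentence is scopally ambiguous between *a few journalists* > *every critic* and *every critic* > *a few journalists*.

Yes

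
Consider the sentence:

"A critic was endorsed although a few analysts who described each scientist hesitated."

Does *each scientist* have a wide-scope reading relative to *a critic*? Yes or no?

No

The DP *each scientist* is contained in the relative clause *who described each scientist*, which is itself inside the adjunct *although a few analysts who described each scientist hesitated*.
The quantifier would have to escape first the RC and then the adjunct — two independent island violations.
So the wide-scope reading for *each scientist* is blocked.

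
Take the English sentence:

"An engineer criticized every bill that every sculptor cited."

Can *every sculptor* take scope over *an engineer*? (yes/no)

No

The target quantifier *every sculptor* is part of the relative clause *that every sculptor cited* modifying *every bill*.
Relative clauses block scope extraction: QR cannot target a position outside the modified NP.
*every sculptor* is confined to the island and cannot take scope over *an engineer*.
(Only the surface reading survives: one fixed engineer with respect to all the relevant sculptors.)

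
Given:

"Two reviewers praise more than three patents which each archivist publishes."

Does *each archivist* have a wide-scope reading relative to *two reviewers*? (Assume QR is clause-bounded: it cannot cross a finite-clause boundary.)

No

*each archivist* occurs within the relative clause *which each archivist publishes* modifying *more than three patents*.
Relative clauses block scope extraction: QR cannot target a position outside the modified NP.
*each archivist* > *two reviewers* would require crossing that boundary, which is illicit.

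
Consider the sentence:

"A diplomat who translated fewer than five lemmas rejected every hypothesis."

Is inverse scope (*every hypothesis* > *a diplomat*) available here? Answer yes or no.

Yes

Although the sentence contains a relative clause (*who translated fewer than five lemmas*), *every hypothesis* is outside it, in the matrix VP.
Ordinary QR to a clause-peripheral position gives the wide-scope LF for the lower DP.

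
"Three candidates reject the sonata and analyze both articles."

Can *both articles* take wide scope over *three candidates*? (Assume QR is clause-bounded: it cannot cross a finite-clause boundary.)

No

*both articles* occurs within one conjunct of the coordinate structure (*analyze both articles*).
QR out of a conjunct would have to apply non-ATB, which the CSC forbids.
Hence only narrow scope for *both articles* (under *three candidates*) survives.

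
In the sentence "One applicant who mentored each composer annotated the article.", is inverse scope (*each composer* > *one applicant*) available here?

*each composer* occurs within the relative clause *who mentored each composer*.
QR out of a relative clause is ruled out by the relative-clause island constraint.
So *each composer* cannot raise to a position above *one applicant*.
(Only the surface reading survives: one fixed applicant with respect to all the relevant composers.)

No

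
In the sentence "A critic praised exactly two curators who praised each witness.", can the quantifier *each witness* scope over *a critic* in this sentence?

No

*each witness* occurs within the relative clause *who praised each witness* modifying *exactly two curators*.
The relative clause forms an island for QR, so the quantifier is confined to the head noun's restrictor.
Hence only narrow scope for *each witness* (under *a critic*) survives.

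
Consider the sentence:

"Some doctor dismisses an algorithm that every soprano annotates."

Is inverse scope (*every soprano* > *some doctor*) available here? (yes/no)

*every soprano* sits inside the relative clause *that every soprano annotates* modifying *an algorithm*.
QR out of a relative clause is ruled out by the relative-clause island constraint.
*every soprano* is confined to the island and cannot take scope over *some doctor*.

No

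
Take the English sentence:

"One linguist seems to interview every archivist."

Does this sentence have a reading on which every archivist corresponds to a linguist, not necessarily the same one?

Yes

The described interpretation is the *every archivist* > *one linguist* scoping.
The matrix predicate is a raising verb, whose infinitival complement is not a scope island — *every archivist* can QR into the matrix clause.
Nothing blocks QR of the lower DP to a position above the higher one, so inverse scope is available.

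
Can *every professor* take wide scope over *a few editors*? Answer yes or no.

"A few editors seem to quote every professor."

Yes

Infinitival complements of raising predicates do not block QR; *every professor* and *a few editors* are effectively clausemates.
Clause-internal QR can adjoin the lower DP above the subject, yielding the inverse reading.
Both orderings are possible: *a few editors* > *every professor* and *every professor* > *a few editors*.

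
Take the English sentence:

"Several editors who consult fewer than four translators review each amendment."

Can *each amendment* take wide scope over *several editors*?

The RC *who consult fewer than four translators* is an island, but *each amendment* is not inside it — it is the matrix object, a clausemate of *several editors*.
QR within a single clause is free, so the lower quantifier may take scope over the higher one.

Yes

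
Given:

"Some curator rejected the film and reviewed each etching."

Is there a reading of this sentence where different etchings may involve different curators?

No

This is the *each etching* > *some curator* reading.
*each etching* sits inside one conjunct of the coordinate structure (*reviewed each etching*).
A quantifier cannot raise out of one conjunct of a coordination across the whole coordinate structure — the CSC applies to QR.
There is no licit LF on which *each etching* c-commands *some curator*.
(Only the surface reading survives: one fixed curator with respect to all the relevant etchings.)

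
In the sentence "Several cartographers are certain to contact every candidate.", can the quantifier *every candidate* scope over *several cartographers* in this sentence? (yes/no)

Yes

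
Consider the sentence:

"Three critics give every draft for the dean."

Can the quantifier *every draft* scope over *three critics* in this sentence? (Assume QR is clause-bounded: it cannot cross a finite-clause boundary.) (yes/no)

Yes

Both DPs are arguments of the same predicate; there is no clause or island boundary between them.
Nothing blocks QR of the lower DP to a position above the higher one, so inverse scope is available.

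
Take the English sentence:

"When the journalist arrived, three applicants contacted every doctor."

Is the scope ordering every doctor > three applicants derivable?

*every doctor* is a matrix argument; the adjunct is an island but the target quantifier is outside it.
No island intervenes, so both surface and inverse scope are derivable.

Yes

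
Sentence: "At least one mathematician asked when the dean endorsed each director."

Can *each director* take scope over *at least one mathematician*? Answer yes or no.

No

*each director* occurs within the embedded question *when the dean endorsed each director*.
An indirect question is a wh-island; the filled [Spec,CP] blocks QR across the CP edge.
*each director* > *at least one mathematician* would require crossing that boundary, which is illicit.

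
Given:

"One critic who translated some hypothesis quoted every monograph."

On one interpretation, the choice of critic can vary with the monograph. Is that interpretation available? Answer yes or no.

Yes

This is the *every monograph* > *one critic* reading.
The RC *who translated some hypothesis* is an island, but *every monograph* is not inside it — it is the matrix object, a clausemate of *one critic*.
Since no island is crossed, the inverse ordering is licensed alongside surface scope.
So *every monograph* > *one critic* is among the available readings.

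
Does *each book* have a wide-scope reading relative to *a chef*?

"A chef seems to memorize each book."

Yes

Infinitival complements of raising predicates do not block QR; *each book* and *a chef* are effectively clausemates.
QR within a single clause is free, so the lower quantifier may take scope over the higher one.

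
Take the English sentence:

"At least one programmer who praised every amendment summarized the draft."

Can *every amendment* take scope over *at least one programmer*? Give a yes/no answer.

The target quantifier *every amendment* is part of the relative clause *who praised every amendment*.
Quantifiers inside a relative clause are trapped there; the RC boundary blocks QR.
So the wide-scope reading for *every amendment* is blocked.

No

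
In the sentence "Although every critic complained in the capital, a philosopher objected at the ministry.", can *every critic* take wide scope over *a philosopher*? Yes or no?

No

*every critic* sits inside the adjunct clause *although every critic complained in the capital*.
Adverbial clauses are not L-marked, so they are barriers for QR — the quantifier cannot escape the adjunct.
So the wide-scope reading for *every critic* is blocked.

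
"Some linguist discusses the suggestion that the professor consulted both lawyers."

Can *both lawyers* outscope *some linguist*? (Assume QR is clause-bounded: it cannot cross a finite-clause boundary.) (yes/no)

*both lawyers* sits inside the complex NP *the suggestion that the professor consulted both lawyers*.
The Complex NP Constraint bars QR out of the complement clause of a noun.
There is no licit LF on which *both lawyers* c-commands *some linguist*.
(Only the surface reading survives: one fixed linguist with respect to all the relevant lawyers.)

No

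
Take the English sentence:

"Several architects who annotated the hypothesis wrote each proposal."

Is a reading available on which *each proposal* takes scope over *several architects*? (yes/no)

*each proposal* is a matrix argument; only *several architects* is modified by the relative clause *who annotated the hypothesis*, so the RC island is irrelevant to the target quantifier.
Ordinary QR to a clause-peripheral position gives the wide-scope LF for the lower DP.

Yes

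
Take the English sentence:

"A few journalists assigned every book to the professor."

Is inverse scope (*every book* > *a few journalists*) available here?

*a few journalists* and *every book* are co-arguments of the matrix verb, with nothing but a clause-internal boundary between them.
QR within a single clause is free, so the lower quantifier may take scope over the higher one.

Yes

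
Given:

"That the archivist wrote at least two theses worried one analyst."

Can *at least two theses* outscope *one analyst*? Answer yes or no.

No

The target quantifier *at least two theses* is part of the sentential subject *that the archivist wrote at least two theses*.
Clausal subjects are scope islands; QR from inside the subject into the matrix is barred.
So *at least two theses* cannot raise to a position above *one analyst*.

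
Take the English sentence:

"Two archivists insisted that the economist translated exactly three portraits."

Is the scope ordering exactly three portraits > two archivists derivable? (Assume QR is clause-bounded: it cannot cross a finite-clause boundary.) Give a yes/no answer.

No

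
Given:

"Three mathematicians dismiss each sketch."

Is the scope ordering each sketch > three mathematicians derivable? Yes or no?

Yes

*each sketch* and *three mathematicians* are in the same minimal clause.
No island intervenes, so both surface and inverse scope are derivable.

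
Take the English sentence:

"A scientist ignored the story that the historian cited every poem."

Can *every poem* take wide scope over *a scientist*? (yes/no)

Structurally, *every poem* is inside the complex NP *the story that the historian cited every poem*.
Noun-complement clauses are scope islands (the Complex NP Constraint): a quantifier inside one cannot scope into the matrix.
*every poem* is confined to the island and cannot take scope over *a scientist*.

No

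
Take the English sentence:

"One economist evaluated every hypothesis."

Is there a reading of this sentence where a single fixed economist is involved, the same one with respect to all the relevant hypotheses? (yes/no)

Yes

That reading corresponds to *one economist* > *every hypothesis*.
Surface scope (*one economist* > *every hypothesis*) is always derivable; islands only block QR, not in-situ interpretation.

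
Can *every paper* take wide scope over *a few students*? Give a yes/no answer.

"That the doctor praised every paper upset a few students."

*every paper* sits inside the sentential subject *that the doctor praised every paper*.
Subjects — clausal subjects included — are islands for extraction, and QR is no exception.
There is no licit LF on which *every paper* c-commands *a few students*.

No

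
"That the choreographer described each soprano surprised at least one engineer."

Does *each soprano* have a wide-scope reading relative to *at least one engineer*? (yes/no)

*each soprano* sits inside the sentential subject *that the choreographer described each soprano*.
Sentential subjects are islands: a quantifier inside the subject clause cannot raise over the matrix predicate.
So the wide-scope reading for *each soprano* is blocked.

No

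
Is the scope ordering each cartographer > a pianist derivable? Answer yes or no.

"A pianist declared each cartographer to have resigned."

Yes

The ECM infinitive is scope-transparent — *each cartographer* is free to raise above *a pianist*.
Clause-internal QR can adjoin the lower DP above the subject, yielding the inverse reading.
The sentence is scopally ambiguous between *a pianist* > *each cartographer* and *each cartographer* > *a pianist*.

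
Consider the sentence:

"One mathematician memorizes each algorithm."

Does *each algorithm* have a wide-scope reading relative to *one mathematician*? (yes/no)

Yes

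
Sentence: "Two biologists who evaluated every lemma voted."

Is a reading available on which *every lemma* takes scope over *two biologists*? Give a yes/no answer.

No

The target quantifier *every lemma* is part of the relative clause *who evaluated every lemma*.
Relative clauses are scope islands: a quantifier cannot QR out of a relative clause to take scope in the matrix clause.
So *every lemma* cannot raise to a position above *two biologists*.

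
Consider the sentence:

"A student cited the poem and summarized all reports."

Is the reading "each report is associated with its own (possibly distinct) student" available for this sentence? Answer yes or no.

No

That reading corresponds to *all reports* > *a student*.
*all reports* is embedded in one conjunct of the coordinate structure (*summarized all reports*).
Asymmetric QR out of one conjunct violates the Coordinate Structure Constraint.
*all reports* > *a student* would require crossing that boundary, which is illicit.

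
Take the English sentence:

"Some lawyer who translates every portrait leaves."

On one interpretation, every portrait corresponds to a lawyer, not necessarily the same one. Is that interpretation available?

The described interpretation is the *every portrait* > *some lawyer* scoping.
*every portrait* occurs within the relative clause *who translates every portrait*.
Relative clauses are scope islands: a quantifier cannot QR out of a relative clause to take scope in the matrix clause.
*every portrait* > *some lawyer* would require crossing that boundary, which is illicit.

No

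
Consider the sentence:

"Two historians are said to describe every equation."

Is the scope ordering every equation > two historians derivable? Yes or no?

Yes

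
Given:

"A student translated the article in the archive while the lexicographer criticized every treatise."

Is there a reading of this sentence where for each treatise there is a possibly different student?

That reading corresponds to *every treatise* > *a student*.
The target quantifier *every treatise* is part of the adjunct clause *while the lexicographer criticized every treatise*.
Scope out of an adjunct clause is unavailable: QR respects the adjunct-island constraint.
Hence only narrow scope for *every treatise* (under *a student*) survives.

No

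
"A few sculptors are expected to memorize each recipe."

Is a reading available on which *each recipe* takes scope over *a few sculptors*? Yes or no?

Raising constructions are monoclausal for scope purposes; *each recipe* is not separated from *a few sculptors* by any island.
QR within a single clause is free, so the lower quantifier may take scope over the higher one.
So *each recipe* > *a few sculptors* is among the available readings.

Yes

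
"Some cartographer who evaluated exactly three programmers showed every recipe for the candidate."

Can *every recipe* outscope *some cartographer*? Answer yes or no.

The RC *who evaluated exactly three programmers* is an island, but *every recipe* is not inside it — it is the matrix object, a clausemate of *some cartographer*.
No island intervenes, so both surface and inverse scope are derivable.

Yes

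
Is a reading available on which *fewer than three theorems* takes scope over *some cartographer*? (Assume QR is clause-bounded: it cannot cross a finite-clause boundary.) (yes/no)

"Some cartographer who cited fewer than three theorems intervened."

Structurally, *fewer than three theorems* is inside the relative clause *who cited fewer than three theorems*.
A relative clause is a scope island — quantifier raising cannot cross its boundary.
So *fewer than three theorems* cannot raise high enough to outscope *some cartographer*; only the surface ordering *some cartographer* > *fewer than three theorems* is available.

No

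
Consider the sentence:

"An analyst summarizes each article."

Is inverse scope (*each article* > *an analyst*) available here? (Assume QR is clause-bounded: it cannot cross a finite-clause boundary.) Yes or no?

Yes

*an analyst* and *each article* are co-arguments of the matrix verb, with nothing but a clause-internal boundary between them.
Nothing blocks QR of the lower DP to a position above the higher one, so inverse scope is available.
The sentence is scopally ambiguous between *an analyst* > *each article* and *each article* > *an analyst*.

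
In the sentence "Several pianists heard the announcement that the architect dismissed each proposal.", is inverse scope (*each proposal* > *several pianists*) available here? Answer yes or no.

*each proposal* sits inside the complex NP *the announcement that the architect dismissed each proposal*.
A that-clause complement to a noun is an island; QR cannot cross the NP boundary.
So *each proposal* cannot raise to a position above *several pianists*.

No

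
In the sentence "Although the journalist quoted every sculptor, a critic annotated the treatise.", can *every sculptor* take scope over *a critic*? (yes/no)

No

*every sculptor* sits inside the adjunct clause *although the journalist quoted every sculptor*.
Scope out of an adjunct clause is unavailable: QR respects the adjunct-island constraint.
*every sculptor* is confined to the island and cannot take scope over *a critic*.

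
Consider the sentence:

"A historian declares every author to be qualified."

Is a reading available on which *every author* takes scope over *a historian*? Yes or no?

Yes

ECM infinitives lack a CP barrier, so *every author* can QR over the matrix subject *a historian*.
Nothing blocks QR of the lower DP to a position above the higher one, so inverse scope is available.
Both orderings are possible: *a historian* > *every author* and *every author* > *a historian*.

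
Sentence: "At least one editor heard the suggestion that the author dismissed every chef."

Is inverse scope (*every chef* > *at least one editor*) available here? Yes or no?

No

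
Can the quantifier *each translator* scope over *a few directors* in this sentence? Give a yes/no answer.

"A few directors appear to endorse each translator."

*each translator* is the object of the infinitival complement of a raising predicate; raising infinitives are transparent for QR, so the two DPs are in effect clausemates.
QR within a single clause is free, so the lower quantifier may take scope over the higher one.

Yes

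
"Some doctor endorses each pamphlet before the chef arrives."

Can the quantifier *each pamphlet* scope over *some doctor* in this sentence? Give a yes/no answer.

Neither queried DP is inside the adjunct, so the adjunct-island constraint does not apply.
No island intervenes, so both surface and inverse scope are derivable.

Yes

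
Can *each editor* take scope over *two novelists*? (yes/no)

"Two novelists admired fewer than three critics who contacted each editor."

*each editor* is embedded in the relative clause *who contacted each editor* modifying *fewer than three critics*.
The relative clause forms an island for QR, so the quantifier is confined to the head noun's restrictor.
Hence only narrow scope for *each editor* (under *two novelists*) survives.

No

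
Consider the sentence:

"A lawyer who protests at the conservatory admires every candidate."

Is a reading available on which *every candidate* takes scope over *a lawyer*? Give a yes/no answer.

*every candidate* is a matrix argument; only *a lawyer* is modified by the relative clause *who protests at the conservatory*, so the RC island is irrelevant to the target quantifier.
Nothing blocks QR of the lower DP to a position above the higher one, so inverse scope is available.
The sentence is scopally ambiguous between *a lawyer* > *every candidate* and *every candidate* > *a lawyer*.

Yes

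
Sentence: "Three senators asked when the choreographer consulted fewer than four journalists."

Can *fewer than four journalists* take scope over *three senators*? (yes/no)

*fewer than four journalists* is embedded in the embedded question *when the choreographer consulted fewer than four journalists*.
The wh-island constraint blocks QR out of an embedded interrogative.
Hence only narrow scope for *fewer than four journalists* (under *three senators*) survives.

No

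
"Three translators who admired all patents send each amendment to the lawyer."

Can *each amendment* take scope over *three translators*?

Yes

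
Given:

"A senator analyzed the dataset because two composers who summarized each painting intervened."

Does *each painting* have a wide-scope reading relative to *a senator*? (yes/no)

The target quantifier *each painting* is part of the relative clause *who summarized each painting*, which is itself inside the adjunct *because two composers who summarized each painting intervened*.
The quantifier would have to escape first the RC and then the adjunct — two independent island violations.
There is no licit LF on which *each painting* c-commands *a senator*.
(Only the surface reading survives: one fixed senator with respect to all the relevant paintings.)

No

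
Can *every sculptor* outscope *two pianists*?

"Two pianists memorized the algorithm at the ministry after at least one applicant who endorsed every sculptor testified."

*every sculptor* occurs within the relative clause *who endorsed every sculptor*, which is itself inside the adjunct *after at least one applicant who endorsed every sculptor testified*.
Both the relative clause and the enclosing adjunct are scope islands; QR cannot cross either.
Hence only narrow scope for *every sculptor* (under *two pianists*) survives.

No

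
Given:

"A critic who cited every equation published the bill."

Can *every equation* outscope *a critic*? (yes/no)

Structurally, *every equation* is inside the relative clause *who cited every equation*.
The relative clause forms an island for QR, so the quantifier is confined to the head noun's restrictor.
So *every equation* cannot raise high enough to outscope *a critic*; only the surface ordering *a critic* > *every equation* is available.

No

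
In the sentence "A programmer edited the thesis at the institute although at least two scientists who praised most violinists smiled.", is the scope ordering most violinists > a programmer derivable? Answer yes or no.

The target quantifier *most violinists* is part of the relative clause *who praised most violinists*, which is itself inside the adjunct *although at least two scientists who praised most violinists smiled*.
Even if one barrier were somehow void, the other would still block QR.
So the wide-scope reading for *most violinists* is blocked.
(Only the surface reading survives: one fixed programmer with respect to all the relevant violinists.)

No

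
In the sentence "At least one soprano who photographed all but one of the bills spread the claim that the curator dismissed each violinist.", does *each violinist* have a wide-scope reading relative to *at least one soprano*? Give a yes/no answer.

No

*each violinist* occurs within the complex NP *the claim that the curator dismissed each violinist*.
Noun-complement clauses are scope islands (the Complex NP Constraint): a quantifier inside one cannot scope into the matrix.
So *each violinist* cannot raise high enough to outscope *at least one soprano*; only the surface ordering *at least one soprano* > *each violinist* is available.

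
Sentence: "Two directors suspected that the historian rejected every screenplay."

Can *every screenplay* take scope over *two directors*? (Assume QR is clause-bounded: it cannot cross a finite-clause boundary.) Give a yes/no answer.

No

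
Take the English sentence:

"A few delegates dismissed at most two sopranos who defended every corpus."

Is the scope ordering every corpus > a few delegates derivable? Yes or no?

No

*every corpus* sits inside the relative clause *who defended every corpus* modifying *at most two sopranos*.
QR out of a relative clause is ruled out by the relative-clause island constraint.
*every corpus* is confined to the island and cannot take scope over *a few delegates*.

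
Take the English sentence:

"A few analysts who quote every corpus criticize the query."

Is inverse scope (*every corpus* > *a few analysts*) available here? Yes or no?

No

Structurally, *every corpus* is inside the relative clause *who quote every corpus*.
Relative clauses are scope islands: a quantifier cannot QR out of a relative clause to take scope in the matrix clause.
There is no licit LF on which *every corpus* c-commands *a few analysts*.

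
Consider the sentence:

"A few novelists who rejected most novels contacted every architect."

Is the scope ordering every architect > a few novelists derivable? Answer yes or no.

Yes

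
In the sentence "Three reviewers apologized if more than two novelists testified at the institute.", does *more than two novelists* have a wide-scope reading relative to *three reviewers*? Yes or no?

No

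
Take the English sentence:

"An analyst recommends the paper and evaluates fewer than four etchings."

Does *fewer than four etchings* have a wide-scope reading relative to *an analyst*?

No

Structurally, *fewer than four etchings* is inside one conjunct of the coordinate structure (*evaluates fewer than four etchings*).
QR out of a conjunct would have to apply non-ATB, which the CSC forbids.
So *fewer than four etchings* cannot raise to a position above *an analyst*.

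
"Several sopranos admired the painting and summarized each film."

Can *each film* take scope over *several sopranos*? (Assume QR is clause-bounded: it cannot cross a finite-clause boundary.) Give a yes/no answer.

*each film* sits inside one conjunct of the coordinate structure (*summarized each film*).
The Coordinate Structure Constraint blocks movement (including QR) out of a single conjunct.
The inverse ordering *each film* > *several sopranos* is therefore underivable.

No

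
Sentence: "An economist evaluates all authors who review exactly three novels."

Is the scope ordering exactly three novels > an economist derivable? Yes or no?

The target quantifier *exactly three novels* is part of the relative clause *who review exactly three novels* modifying *all authors*.
QR out of a relative clause is ruled out by the relative-clause island constraint.
*exactly three novels* is confined to the island and cannot take scope over *an economist*.

No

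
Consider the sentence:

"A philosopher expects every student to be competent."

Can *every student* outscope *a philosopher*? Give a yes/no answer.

Yes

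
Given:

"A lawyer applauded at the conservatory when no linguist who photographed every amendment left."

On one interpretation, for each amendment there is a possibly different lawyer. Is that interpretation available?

No

The described interpretation is the *every amendment* > *a lawyer* scoping.
*every amendment* occurs within the relative clause *who photographed every amendment*, which is itself inside the adjunct *when no linguist who photographed every amendment left*.
Two island boundaries intervene — the relative clause and the adjunct. Either alone would block QR.
*every amendment* is confined to the island and cannot take scope over *a lawyer*.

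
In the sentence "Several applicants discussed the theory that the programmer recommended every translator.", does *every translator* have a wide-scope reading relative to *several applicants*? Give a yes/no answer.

No

*every translator* occurs within the complex NP *the theory that the programmer recommended every translator*.
Noun-complement clauses are scope islands (the Complex NP Constraint): a quantifier inside one cannot scope into the matrix.
Hence only narrow scope for *every translator* (under *several applicants*) survives.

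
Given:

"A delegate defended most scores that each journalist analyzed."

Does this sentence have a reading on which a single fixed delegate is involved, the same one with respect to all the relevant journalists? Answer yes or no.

Yes

The described interpretation is the *a delegate* > *each journalist* scoping.
That is the surface-scope ordering, which is always one of the available readings — island constraints only ever restrict inverse scope.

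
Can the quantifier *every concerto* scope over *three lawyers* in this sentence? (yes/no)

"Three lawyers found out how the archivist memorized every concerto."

The DP *every concerto* is contained in the embedded question *how the archivist memorized every concerto*.
QR across an interrogative CP boundary is ruled out as a wh-island violation.
There is no licit LF on which *every concerto* c-commands *three lawyers*.

No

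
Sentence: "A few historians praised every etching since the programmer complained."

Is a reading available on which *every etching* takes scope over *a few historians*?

Neither queried DP is inside the adjunct, so the adjunct-island constraint does not apply.
Since no island is crossed, the inverse ordering is licensed alongside surface scope.
The sentence is scopally ambiguous between *a few historians* > *every etching* and *every etching* > *a few historians*.

Yes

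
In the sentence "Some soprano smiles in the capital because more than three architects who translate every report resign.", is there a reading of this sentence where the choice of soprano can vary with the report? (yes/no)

That reading corresponds to *every report* > *some soprano*.
The target quantifier *every report* is part of the relative clause *who translate every report*, which is itself inside the adjunct *because more than three architects who translate every report resign*.
Two island boundaries intervene — the relative clause and the adjunct. Either alone would block QR.
So *every report* cannot raise to a position above *some soprano*.

No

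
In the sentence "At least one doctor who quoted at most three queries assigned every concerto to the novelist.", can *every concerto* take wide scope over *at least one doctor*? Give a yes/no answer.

Yes

The relative clause *who quoted at most three queries* modifies *at least one doctor*, but *every concerto* is not inside that relative clause — it is an argument of the matrix verb.
QR within a single clause is free, so the lower quantifier may take scope over the higher one.
So *every concerto* > *at least one doctor* is among the available readings.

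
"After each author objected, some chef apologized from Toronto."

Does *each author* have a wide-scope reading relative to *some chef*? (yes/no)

*each author* sits inside the adjunct clause *after each author objected*.
Adjunct clauses are scope islands: a quantifier inside an adjunct cannot raise into the matrix clause.
*each author* > *some chef* would require crossing that boundary, which is illicit.

No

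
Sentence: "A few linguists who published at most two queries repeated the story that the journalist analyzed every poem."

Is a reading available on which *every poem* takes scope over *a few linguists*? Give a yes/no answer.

No

*every poem* is embedded in the complex NP *the story that the journalist analyzed every poem*.
A that-clause complement to a noun is an island; QR cannot cross the NP boundary.
So *every poem* cannot raise to a position above *a few linguists*.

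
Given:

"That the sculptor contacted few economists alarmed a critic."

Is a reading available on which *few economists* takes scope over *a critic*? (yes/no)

No

*few economists* occurs within the sentential subject *that the sculptor contacted few economists*.
Clausal subjects are scope islands; QR from inside the subject into the matrix is barred.
*few economists* is confined to the island and cannot take scope over *a critic*.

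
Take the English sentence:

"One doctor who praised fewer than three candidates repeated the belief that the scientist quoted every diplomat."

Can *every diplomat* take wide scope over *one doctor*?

The DP *every diplomat* is contained in the complex NP *the belief that the scientist quoted every diplomat*.
Since the clause is the complement of a nominal head, the CNPC blocks scope extraction.
The inverse ordering *every diplomat* > *one doctor* is therefore underivable.
(Only the surface reading survives: one fixed doctor with respect to all the relevant diplomats.)

No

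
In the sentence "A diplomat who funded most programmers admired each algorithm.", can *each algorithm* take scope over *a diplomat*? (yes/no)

*each algorithm* sits in the matrix clause, not in the relative clause on *a diplomat*.
No island intervenes, so both surface and inverse scope are derivable.
The sentence is scopally ambiguous between *a diplomat* > *each algorithm* and *each algorithm* > *a diplomat*.

Yes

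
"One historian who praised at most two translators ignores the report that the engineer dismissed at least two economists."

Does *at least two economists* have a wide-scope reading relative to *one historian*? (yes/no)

*at least two economists* is embedded in the complex NP *the report that the engineer dismissed at least two economists*.
Since the clause is the complement of a nominal head, the CNPC blocks scope extraction.
*at least two economists* > *one historian* would require crossing that boundary, which is illicit.

No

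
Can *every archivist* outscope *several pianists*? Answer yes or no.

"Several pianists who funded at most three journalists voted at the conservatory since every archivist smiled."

No

The target quantifier *every archivist* is part of the adjunct clause *since every archivist smiled*.
Since the clause is an adjunct (not a complement), the Adjunct Condition blocks QR across its edge.
*every archivist* is confined to the island and cannot take scope over *several pianists*.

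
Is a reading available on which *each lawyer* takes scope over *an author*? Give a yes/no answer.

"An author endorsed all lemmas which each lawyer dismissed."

*each lawyer* sits inside the relative clause *which each lawyer dismissed* modifying *all lemmas*.
The relative clause forms an island for QR, so the quantifier is confined to the head noun's restrictor.
There is no licit LF on which *each lawyer* c-commands *an author*.

No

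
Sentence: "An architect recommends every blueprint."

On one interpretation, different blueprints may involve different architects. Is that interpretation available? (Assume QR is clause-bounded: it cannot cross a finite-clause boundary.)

The described interpretation is the *every blueprint* > *an architect* scoping.
*every blueprint* is the matrix object and *an architect* the matrix subject; the two are clausemates.
QR within a single clause is free, so the lower quantifier may take scope over the higher one.
Both orderings are possible: *an architect* > *every blueprint* and *every blueprint* > *an architect*.

Yes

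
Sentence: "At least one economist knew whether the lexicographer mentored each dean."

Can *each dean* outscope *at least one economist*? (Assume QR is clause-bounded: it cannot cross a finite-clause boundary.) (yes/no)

The DP *each dean* is contained in the embedded question *whether the lexicographer mentored each dean*.
Embedded wh-clauses are opaque for QR, so the quantifier stays inside the question.
The inverse ordering *each dean* > *at least one economist* is therefore underivable.

No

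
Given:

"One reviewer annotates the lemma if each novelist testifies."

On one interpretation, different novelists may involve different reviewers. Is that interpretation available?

That reading corresponds to *each novelist* > *one reviewer*.
*each novelist* is embedded in the adjunct clause *if each novelist testifies*.
Adverbial clauses are not L-marked, so they are barriers for QR — the quantifier cannot escape the adjunct.
*each novelist* > *one reviewer* would require crossing that boundary, which is illicit.
(Only the surface reading survives: one fixed reviewer with respect to all the relevant novelists.)

No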